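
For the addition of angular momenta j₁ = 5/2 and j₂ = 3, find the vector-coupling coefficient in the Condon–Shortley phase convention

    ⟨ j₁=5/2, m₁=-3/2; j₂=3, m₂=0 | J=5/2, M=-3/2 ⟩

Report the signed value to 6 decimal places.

triangle: 3!×2!×3!/9! = 72/362880
(j±m)!: 1!×4!×3!×3!×1!×4! = 20736
prefactor² = (2J+1)×Δ×N² = 864/35
  k=2: +1/(2!×1!×2!×1!×0!×2!) = 1/8
  k=3: −1/(3!×0!×1!×0!×1!×3!) = -1/36
Σ = 7/72  ⇒  CG² = 864/35×7/72² = 7/30
CG = +√(7/30) = +0.483046

+√(7/30) = +0.483046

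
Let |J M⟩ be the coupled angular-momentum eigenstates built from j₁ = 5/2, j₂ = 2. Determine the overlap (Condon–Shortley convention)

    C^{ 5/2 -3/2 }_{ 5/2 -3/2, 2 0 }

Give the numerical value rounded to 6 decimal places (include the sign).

-0.119523  (= −√(1/70))

j₁+j₂−J=2  J+j₁−j₂=3  J−j₁+j₂=2  j₁+j₂+J+1=8
(j₁±m₁, j₂±m₂, J±M) = (1,4,2,2,1,4)
P² = 288/35
sum k=1..2:
  [1] −1/6 = -1/6
  [2] +1/8 = 1/8
S = -1/24
C² = P²·S² = 1/70 ; C = -0.119523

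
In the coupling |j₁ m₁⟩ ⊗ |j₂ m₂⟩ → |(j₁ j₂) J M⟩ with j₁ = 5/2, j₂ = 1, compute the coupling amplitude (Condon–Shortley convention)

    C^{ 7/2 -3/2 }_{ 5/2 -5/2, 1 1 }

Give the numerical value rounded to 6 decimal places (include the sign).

+√(1/21) ≈ +0.218218

triangle: 0!·5!·2!/8! = 240/40320
(j±m)!: 0!·5!·2!·0!·2!·5! = 57600
prefactor² = (2J+1)·Δ·N² = 19200/7
  k=0: +1/(0!·0!·5!·2!·0!·0!) = 1/240
Σ = 1/240  ⇒  CG² = 19200/7·1/240² = 1/21
CG = +√(1/21) = +0.218218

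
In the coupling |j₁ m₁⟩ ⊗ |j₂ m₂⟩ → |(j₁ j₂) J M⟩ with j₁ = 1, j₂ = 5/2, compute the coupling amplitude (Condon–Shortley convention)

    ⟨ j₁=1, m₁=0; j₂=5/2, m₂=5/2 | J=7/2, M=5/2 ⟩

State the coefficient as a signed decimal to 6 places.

+√(2/7) = +0.534522

triangle: 0!*2!*5!/8! = 240/40320
(j±m)!: 1!*1!*5!*0!*6!*1! = 86400
prefactor² = (2J+1)*Δ*N² = 28800/7
  k=0: +1/(0!*0!*1!*5!*1!*0!) = 1/120
Σ = 1/120  ⇒  CG² = 28800/7*1/120² = 2/7
CG = +√(2/7) = +0.534522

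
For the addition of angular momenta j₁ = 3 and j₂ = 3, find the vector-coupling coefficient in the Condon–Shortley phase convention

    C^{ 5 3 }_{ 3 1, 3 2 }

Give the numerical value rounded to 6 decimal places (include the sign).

-0.408248

triangle: 1!·5!·5!/12! = 14400/479001600
(j±m)!: 4!·2!·5!·1!·8!·2! = 464486400
prefactor² = (2J+1)·Δ·N² = 153600
  k=0: +1/(0!·1!·2!·5!·3!·0!) = 1/1440
  k=1: −1/(1!·0!·1!·4!·4!·1!) = -1/576
Σ = -1/960  ⇒  CG² = 153600·(-1/960)² = 1/6
CG = −√(1/6) = -0.408248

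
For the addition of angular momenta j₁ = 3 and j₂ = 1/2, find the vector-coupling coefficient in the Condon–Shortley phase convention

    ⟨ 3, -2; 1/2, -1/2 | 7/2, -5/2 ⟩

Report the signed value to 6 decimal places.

+0.925820  (= +√(6/7))

√[8·0!6!1!/8! · 1!5!0!1!1!6!] = √(86400/7)
  +(−1)^0/∏(0,0,5,0,1,1)! = 1/120  (running 1/120)
⟨..|..⟩ = √(86400/7)·(1/120) = +0.925820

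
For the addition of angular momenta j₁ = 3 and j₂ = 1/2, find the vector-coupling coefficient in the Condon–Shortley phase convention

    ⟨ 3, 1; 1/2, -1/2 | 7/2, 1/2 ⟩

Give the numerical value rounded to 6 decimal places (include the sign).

+√(3/7) ≈ +0.654654

j₁+j₂−J=0  J+j₁−j₂=6  J−j₁+j₂=1  j₁+j₂+J+1=8
(j₁±m₁, j₂±m₂, J±M) = (4,2,0,1,4,3)
P² = 6912/7
sum k=0..0:
  [0] +1/48 = 1/48
S = 1/48
C² = P²·S² = 3/7 ; C = +0.654654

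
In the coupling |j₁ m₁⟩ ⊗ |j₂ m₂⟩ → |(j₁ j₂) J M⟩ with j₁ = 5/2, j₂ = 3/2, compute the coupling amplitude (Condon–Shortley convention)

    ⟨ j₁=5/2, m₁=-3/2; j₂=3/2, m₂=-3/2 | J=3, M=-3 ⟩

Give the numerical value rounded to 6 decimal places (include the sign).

+√(3/8) = +0.612372

j₁+j₂−J=1  J+j₁−j₂=4  J−j₁+j₂=2  j₁+j₂+J+1=8
(j₁±m₁, j₂±m₂, J±M) = (1,4,0,3,0,6)
P² = 864
sum k=0..0:
  [0] +1/48 = 1/48
S = 1/48
C² = P²·S² = 3/8 ; C = +0.612372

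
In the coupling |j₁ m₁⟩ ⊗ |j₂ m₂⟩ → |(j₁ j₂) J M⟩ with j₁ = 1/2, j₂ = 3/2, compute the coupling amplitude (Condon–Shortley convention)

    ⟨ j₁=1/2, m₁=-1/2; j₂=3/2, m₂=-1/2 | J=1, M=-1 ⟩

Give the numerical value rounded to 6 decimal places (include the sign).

-0.500000  (= −√(1/4))

triangle: 1!·0!·2!/4! = 2/24
(j±m)!: 0!·1!·1!·2!·0!·2! = 4
prefactor² = (2J+1)·Δ·N² = 1
  k=1: −1/(1!·0!·0!·0!·0!·2!) = -1/2
Σ = -1/2  ⇒  CG² = 1·(-1/2)² = 1/4
CG = −√(1/4) = -0.500000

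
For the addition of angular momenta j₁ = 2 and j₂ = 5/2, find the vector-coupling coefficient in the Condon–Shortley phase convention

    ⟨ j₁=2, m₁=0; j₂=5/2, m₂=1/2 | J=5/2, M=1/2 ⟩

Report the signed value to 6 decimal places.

√[6·2!2!3!/8! · 2!2!3!2!3!2!] = √(72/35)
  +(−1)^0/∏(0,2,2,3,0,0)! = 1/24  (running 1/24)
  +(−1)^1/∏(1,1,1,2,1,1)! = -1/2  (running -11/24)
  +(−1)^2/∏(2,0,0,1,2,2)! = 1/8  (running -1/3)
⟨..|..⟩ = √(72/35)·(-1/3) = -0.478091

-0.478091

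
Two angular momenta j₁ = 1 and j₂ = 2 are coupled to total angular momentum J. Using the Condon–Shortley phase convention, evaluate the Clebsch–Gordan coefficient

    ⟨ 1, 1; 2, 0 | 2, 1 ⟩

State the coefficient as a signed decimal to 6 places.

triangle: 1!×1!×3!/6! = 6/720
(j±m)!: 2!×0!×2!×2!×3!×1! = 48
prefactor² = (2J+1)×Δ×N² = 2
  k=0: +1/(0!×1!×0!×2!×1!×1!) = 1/2
Σ = 1/2  ⇒  CG² = 2×1/2² = 1/2
CG = +√(1/2) = +0.707107

+√(1/2) ≈ +0.707107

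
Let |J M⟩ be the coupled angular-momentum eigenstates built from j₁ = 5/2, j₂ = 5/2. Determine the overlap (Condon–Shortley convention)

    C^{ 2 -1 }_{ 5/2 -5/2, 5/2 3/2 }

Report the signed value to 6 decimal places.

−√(5/14) ≈ -0.597614

triangle: 3!·2!·2!/8! = 24/40320
(j±m)!: 0!·5!·4!·1!·1!·3! = 17280
prefactor² = (2J+1)·Δ·N² = 360/7
  k=3: −1/(3!·0!·2!·1!·0!·1!) = -1/12
Σ = -1/12  ⇒  CG² = 360/7·(-1/12)² = 5/14
CG = −√(5/14) = -0.597614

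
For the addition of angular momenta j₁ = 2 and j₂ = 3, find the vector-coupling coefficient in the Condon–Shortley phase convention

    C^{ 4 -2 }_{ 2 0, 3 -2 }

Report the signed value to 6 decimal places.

+0.585540  (= +√(12/35))

triangle: 1!*3!*5!/10! = 720/3628800
(j±m)!: 2!*2!*1!*5!*2!*6! = 691200
prefactor² = (2J+1)*Δ*N² = 8640/7
  k=0: +1/(0!*1!*2!*1!*1!*4!) = 1/48
  k=1: −1/(1!*0!*1!*0!*2!*5!) = -1/240
Σ = 1/60  ⇒  CG² = 8640/7*1/60² = 12/35
CG = +√(12/35) = +0.585540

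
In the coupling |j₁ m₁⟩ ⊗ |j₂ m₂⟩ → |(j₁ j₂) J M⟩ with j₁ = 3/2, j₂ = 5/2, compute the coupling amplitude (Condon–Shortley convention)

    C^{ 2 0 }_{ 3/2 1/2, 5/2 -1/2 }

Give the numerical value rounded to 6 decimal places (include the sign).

-0.267261  (= −√(1/14))

√[5·2!1!3!/7! · 2!1!2!3!2!2!] = √(8/7)
  +(−1)^0/∏(0,2,1,2,0,1)! = 1/4  (running 1/4)
  +(−1)^1/∏(1,1,0,1,1,2)! = -1/2  (running -1/4)
⟨..|..⟩ = √(8/7)·(-1/4) = -0.267261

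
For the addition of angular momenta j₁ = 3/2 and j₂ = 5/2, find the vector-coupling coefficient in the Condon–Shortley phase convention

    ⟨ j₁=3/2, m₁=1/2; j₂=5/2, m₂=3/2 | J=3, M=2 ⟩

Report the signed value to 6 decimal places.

−√(1/12) ≈ -0.288675

triangle: 1!*2!*4!/8! = 48/40320
(j±m)!: 2!*1!*4!*1!*5!*1! = 5760
prefactor² = (2J+1)*Δ*N² = 48
  k=0: +1/(0!*1!*1!*4!*1!*0!) = 1/24
  k=1: −1/(1!*0!*0!*3!*2!*1!) = -1/12
Σ = -1/24  ⇒  CG² = 48*(-1/24)² = 1/12
CG = −√(1/12) = -0.288675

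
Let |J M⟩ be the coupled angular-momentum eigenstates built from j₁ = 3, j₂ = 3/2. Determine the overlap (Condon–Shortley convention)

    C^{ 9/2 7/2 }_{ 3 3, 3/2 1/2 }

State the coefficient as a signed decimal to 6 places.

j₁+j₂−J=0  J+j₁−j₂=6  J−j₁+j₂=3  j₁+j₂+J+1=10
(j₁±m₁, j₂±m₂, J±M) = (6,0,2,1,8,1)
P² = 691200
sum k=0..0:
  [0] +1/1440 = 1/1440
S = 1/1440
C² = P²·S² = 1/3 ; C = +0.577350

+0.577350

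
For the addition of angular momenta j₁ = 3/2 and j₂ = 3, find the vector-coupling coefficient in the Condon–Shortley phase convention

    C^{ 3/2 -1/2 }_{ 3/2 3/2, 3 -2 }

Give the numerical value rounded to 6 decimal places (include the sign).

triangle: 3!×0!×3!/7! = 36/5040
(j±m)!: 3!×0!×1!×5!×1!×2! = 1440
prefactor² = (2J+1)×Δ×N² = 288/7
  k=0: +1/(0!×3!×0!×1!×0!×2!) = 1/12
Σ = 1/12  ⇒  CG² = 288/7×1/12² = 2/7
CG = +√(2/7) = +0.534522

+0.534522  (= +√(2/7))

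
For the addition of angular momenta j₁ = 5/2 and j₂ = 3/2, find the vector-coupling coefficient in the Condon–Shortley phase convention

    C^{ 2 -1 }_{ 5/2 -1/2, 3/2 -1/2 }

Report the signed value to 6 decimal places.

triangle: 2!·3!·1!/7! = 12/5040
(j±m)!: 2!·3!·1!·2!·1!·3! = 144
prefactor² = (2J+1)·Δ·N² = 12/7
  k=0: +1/(0!·2!·3!·1!·0!·0!) = 1/12
  k=1: −1/(1!·1!·2!·0!·1!·1!) = -1/2
Σ = -5/12  ⇒  CG² = 12/7·(-5/12)² = 25/84
CG = −√(25/84) = -0.545545

-0.545545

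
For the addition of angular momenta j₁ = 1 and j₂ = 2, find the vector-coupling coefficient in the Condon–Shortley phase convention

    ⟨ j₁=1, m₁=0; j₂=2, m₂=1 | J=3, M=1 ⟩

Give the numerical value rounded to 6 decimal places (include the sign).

+√(8/15) = +0.730297

j₁+j₂−J=0  J+j₁−j₂=2  J−j₁+j₂=4  j₁+j₂+J+1=7
(j₁±m₁, j₂±m₂, J±M) = (1,1,3,1,4,2)
P² = 96/5
sum k=0..0:
  [0] +1/6 = 1/6
S = 1/6
C² = P²·S² = 8/15 ; C = +0.730297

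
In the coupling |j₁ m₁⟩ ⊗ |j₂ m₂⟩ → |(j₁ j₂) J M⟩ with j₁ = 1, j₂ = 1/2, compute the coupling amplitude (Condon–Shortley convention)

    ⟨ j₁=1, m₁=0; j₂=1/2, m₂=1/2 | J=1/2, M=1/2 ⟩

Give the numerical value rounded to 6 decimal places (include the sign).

−√(1/3) = -0.577350

√[2·1!1!0!/3! · 1!1!1!0!1!0!] = √(1/3)
  +(−1)^1/∏(1,0,0,0,1,0)! = -1  (running -1)
⟨..|..⟩ = √(1/3)·(-1) = -0.577350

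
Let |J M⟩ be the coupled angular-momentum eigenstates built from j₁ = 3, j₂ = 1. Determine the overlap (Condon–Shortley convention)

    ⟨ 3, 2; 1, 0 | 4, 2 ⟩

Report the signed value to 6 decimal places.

+√(3/7) ≈ +0.654654

j₁+j₂−J=0  J+j₁−j₂=6  J−j₁+j₂=2  j₁+j₂+J+1=9
(j₁±m₁, j₂±m₂, J±M) = (5,1,1,1,6,2)
P² = 43200/7
sum k=0..0:
  [0] +1/120 = 1/120
S = 1/120
C² = P²·S² = 3/7 ; C = +0.654654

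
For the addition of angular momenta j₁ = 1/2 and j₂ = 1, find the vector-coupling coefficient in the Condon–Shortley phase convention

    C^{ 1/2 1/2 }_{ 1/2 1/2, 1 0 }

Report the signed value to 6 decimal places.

+0.577350

triangle: 1!*0!*1!/3! = 1/6
(j±m)!: 1!*0!*1!*1!*1!*0! = 1
prefactor² = (2J+1)*Δ*N² = 1/3
  k=0: +1/(0!*1!*0!*1!*0!*0!) = 1
Σ = 1  ⇒  CG² = 1/3*1² = 1/3
CG = +√(1/3) = +0.577350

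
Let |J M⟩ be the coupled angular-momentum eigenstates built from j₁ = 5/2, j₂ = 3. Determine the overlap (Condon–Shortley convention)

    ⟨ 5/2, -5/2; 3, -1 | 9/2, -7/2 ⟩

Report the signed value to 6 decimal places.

triangle: 1!·4!·5!/11! = 2880/39916800
(j±m)!: 0!·5!·2!·4!·1!·8! = 232243200
prefactor² = (2J+1)·Δ·N² = 1843200/11
  k=1: −1/(1!·0!·4!·1!·0!·4!) = -1/576
Σ = -1/576  ⇒  CG² = 1843200/11·(-1/576)² = 50/99
CG = −√(50/99) = -0.710669

-0.710669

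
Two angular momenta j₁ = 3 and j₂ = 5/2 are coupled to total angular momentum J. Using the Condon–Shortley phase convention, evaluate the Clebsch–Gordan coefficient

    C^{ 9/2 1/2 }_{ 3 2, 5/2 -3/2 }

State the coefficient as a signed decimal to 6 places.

+0.510355

√[10·1!5!4!/11! · 5!1!1!4!5!4!] = √(460800/77)
  +(−1)^0/∏(0,1,1,1,4,3)! = 1/144  (running 1/144)
  +(−1)^1/∏(1,0,0,0,5,4)! = -1/2880  (running 19/2880)
⟨..|..⟩ = √(460800/77)·(19/2880) = +0.510355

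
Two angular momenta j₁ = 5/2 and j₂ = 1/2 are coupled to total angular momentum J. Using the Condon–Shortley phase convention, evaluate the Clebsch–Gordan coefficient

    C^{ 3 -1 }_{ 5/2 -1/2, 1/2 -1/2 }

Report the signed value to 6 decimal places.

+√(2/3) = +0.816497

√[7·0!5!1!/7! · 2!3!0!1!2!4!] = √(96)
  +(−1)^0/∏(0,0,3,0,2,1)! = 1/12  (running 1/12)
⟨..|..⟩ = √(96)·(1/12) = +0.816497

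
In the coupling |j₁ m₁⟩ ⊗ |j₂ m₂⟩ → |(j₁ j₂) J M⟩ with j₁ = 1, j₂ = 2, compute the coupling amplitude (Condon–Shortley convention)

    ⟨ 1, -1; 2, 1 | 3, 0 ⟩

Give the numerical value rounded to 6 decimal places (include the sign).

+0.447214

j₁+j₂−J=0  J+j₁−j₂=2  J−j₁+j₂=4  j₁+j₂+J+1=7
(j₁±m₁, j₂±m₂, J±M) = (0,2,3,1,3,3)
P² = 144/5
sum k=0..0:
  [0] +1/12 = 1/12
S = 1/12
C² = P²·S² = 1/5 ; C = +0.447214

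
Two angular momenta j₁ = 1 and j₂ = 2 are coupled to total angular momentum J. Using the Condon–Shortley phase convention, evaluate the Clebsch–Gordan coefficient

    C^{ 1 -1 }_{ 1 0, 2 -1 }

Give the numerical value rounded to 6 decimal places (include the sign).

triangle: 2!·0!·2!/5! = 4/120
(j±m)!: 1!·1!·1!·3!·0!·2! = 12
prefactor² = (2J+1)·Δ·N² = 6/5
  k=1: −1/(1!·1!·0!·0!·0!·2!) = -1/2
Σ = -1/2  ⇒  CG² = 6/5·(-1/2)² = 3/10
CG = −√(3/10) = -0.547723

−√(3/10) = -0.547723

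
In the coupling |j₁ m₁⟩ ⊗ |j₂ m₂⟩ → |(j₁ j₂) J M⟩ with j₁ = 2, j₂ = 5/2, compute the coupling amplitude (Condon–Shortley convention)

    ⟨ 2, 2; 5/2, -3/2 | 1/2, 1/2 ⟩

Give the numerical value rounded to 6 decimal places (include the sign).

+√(1/15) = +0.258199

√[2·4!0!1!/6! · 4!0!1!4!1!0!] = √(192/5)
  +(−1)^0/∏(0,4,0,1,0,0)! = 1/24  (running 1/24)
⟨..|..⟩ = √(192/5)·(1/24) = +0.258199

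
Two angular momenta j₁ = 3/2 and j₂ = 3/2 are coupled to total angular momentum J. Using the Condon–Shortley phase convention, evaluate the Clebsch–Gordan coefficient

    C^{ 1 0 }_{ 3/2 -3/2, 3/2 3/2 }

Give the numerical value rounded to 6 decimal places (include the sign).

+0.670820

triangle: 2!*1!*1!/5! = 2/120
(j±m)!: 0!*3!*3!*0!*1!*1! = 36
prefactor² = (2J+1)*Δ*N² = 9/5
  k=2: +1/(2!*0!*1!*1!*0!*0!) = 1/2
Σ = 1/2  ⇒  CG² = 9/5*1/2² = 9/20
CG = +√(9/20) = +0.670820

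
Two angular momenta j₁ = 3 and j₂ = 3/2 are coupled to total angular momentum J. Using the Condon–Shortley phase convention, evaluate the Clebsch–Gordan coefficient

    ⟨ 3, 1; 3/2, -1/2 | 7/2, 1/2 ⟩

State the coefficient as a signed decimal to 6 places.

+0.534522

triangle: 1!·5!·2!/9! = 240/362880
(j±m)!: 4!·2!·1!·2!·4!·3! = 13824
prefactor² = (2J+1)·Δ·N² = 512/7
  k=0: +1/(0!·1!·2!·1!·3!·1!) = 1/12
  k=1: −1/(1!·0!·1!·0!·4!·2!) = -1/48
Σ = 1/16  ⇒  CG² = 512/7·1/16² = 2/7
CG = +√(2/7) = +0.534522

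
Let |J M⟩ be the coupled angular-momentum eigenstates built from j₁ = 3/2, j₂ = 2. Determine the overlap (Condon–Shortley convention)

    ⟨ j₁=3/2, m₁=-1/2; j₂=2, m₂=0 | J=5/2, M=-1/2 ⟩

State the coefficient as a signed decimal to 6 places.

j₁+j₂−J=1  J+j₁−j₂=2  J−j₁+j₂=3  j₁+j₂+J+1=7
(j₁±m₁, j₂±m₂, J±M) = (1,2,2,2,2,3)
P² = 48/35
sum k=0..1:
  [0] +1/4 = 1/4
  [1] −1/2 = -1/2
S = -1/4
C² = P²·S² = 3/35 ; C = -0.292770

-0.292770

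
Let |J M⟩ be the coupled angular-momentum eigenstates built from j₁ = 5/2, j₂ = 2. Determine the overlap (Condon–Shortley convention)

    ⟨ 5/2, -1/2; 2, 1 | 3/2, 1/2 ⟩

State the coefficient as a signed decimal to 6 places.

+0.487950

√[4·3!2!1!/7! · 2!3!3!1!2!1!] = √(48/35)
  +(−1)^2/∏(2,1,1,1,1,0)! = 1/2  (running 1/2)
  +(−1)^3/∏(3,0,0,0,2,1)! = -1/12  (running 5/12)
⟨..|..⟩ = √(48/35)·(5/12) = +0.487950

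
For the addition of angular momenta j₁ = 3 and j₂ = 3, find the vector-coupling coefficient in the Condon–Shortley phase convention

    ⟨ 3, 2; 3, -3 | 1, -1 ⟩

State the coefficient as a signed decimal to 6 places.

triangle: 5!*1!*1!/8! = 120/40320
(j±m)!: 5!*1!*0!*6!*0!*2! = 172800
prefactor² = (2J+1)*Δ*N² = 10800/7
  k=0: +1/(0!*5!*1!*0!*0!*1!) = 1/120
Σ = 1/120  ⇒  CG² = 10800/7*1/120² = 3/28
CG = +√(3/28) = +0.327327

+0.327327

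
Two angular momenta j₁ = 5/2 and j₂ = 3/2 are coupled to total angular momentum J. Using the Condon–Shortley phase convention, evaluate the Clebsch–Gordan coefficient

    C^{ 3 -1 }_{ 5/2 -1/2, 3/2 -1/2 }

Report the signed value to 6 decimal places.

+0.129099

√[7·1!4!2!/8! · 2!3!1!2!2!4!] = √(48/5)
  +(−1)^0/∏(0,1,3,1,1,1)! = 1/6  (running 1/6)
  +(−1)^1/∏(1,0,2,0,2,2)! = -1/8  (running 1/24)
⟨..|..⟩ = √(48/5)·(1/24) = +0.129099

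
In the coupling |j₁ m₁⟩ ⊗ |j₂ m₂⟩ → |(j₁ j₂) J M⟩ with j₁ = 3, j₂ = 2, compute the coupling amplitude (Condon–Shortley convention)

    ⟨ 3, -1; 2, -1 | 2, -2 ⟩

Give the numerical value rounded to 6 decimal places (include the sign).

√[5·3!3!1!/8! · 2!4!1!3!0!4!] = √(216/7)
  +(−1)^1/∏(1,2,3,0,0,1)! = -1/12  (running -1/12)
⟨..|..⟩ = √(216/7)·(-1/12) = -0.462910

−√(3/14) = -0.462910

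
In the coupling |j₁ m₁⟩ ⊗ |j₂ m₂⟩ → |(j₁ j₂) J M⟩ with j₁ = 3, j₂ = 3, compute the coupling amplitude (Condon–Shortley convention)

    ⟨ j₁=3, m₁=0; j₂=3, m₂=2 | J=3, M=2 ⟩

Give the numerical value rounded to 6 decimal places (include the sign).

√[7·3!3!3!/10! · 3!3!5!1!5!1!] = √(216)
  +(−1)^2/∏(2,1,1,3,2,0)! = 1/24  (running 1/24)
  +(−1)^3/∏(3,0,0,2,3,1)! = -1/72  (running 1/36)
⟨..|..⟩ = √(216)·(1/36) = +0.408248

+√(1/6) = +0.408248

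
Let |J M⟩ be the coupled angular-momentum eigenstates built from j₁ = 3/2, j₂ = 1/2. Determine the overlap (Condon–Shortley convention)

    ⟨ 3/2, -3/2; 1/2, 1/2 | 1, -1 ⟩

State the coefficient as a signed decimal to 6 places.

j₁+j₂−J=1  J+j₁−j₂=2  J−j₁+j₂=0  j₁+j₂+J+1=4
(j₁±m₁, j₂±m₂, J±M) = (0,3,1,0,0,2)
P² = 3
sum k=1..1:
  [1] −1/2 = -1/2
S = -1/2
C² = P²·S² = 3/4 ; C = -0.866025

−√(3/4) = -0.866025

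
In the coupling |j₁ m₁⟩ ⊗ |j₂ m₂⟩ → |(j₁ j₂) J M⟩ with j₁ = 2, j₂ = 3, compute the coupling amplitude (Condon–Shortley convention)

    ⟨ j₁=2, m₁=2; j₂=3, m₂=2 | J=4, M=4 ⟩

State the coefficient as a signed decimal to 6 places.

√[9·1!3!5!/10! · 4!0!5!1!8!0!] = √(207360)
  +(−1)^0/∏(0,1,0,5,3,0)! = 1/720  (running 1/720)
⟨..|..⟩ = √(207360)·(1/720) = +0.632456

+0.632456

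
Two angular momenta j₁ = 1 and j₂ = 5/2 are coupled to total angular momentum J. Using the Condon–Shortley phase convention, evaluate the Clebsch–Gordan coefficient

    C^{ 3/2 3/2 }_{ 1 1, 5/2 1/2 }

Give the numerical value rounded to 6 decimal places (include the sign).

√[4·2!0!3!/6! · 2!0!3!2!3!0!] = √(48/5)
  +(−1)^0/∏(0,2,0,3,0,0)! = 1/12  (running 1/12)
⟨..|..⟩ = √(48/5)·(1/12) = +0.258199

+√(1/15) = +0.258199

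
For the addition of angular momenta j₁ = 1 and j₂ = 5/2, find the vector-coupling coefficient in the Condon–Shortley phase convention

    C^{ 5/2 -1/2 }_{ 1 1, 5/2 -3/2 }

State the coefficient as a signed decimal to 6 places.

+√(16/35) ≈ +0.676123

j₁+j₂−J=1  J+j₁−j₂=1  J−j₁+j₂=4  j₁+j₂+J+1=7
(j₁±m₁, j₂±m₂, J±M) = (2,0,1,4,2,3)
P² = 576/35
sum k=0..0:
  [0] +1/6 = 1/6
S = 1/6
C² = P²·S² = 16/35 ; C = +0.676123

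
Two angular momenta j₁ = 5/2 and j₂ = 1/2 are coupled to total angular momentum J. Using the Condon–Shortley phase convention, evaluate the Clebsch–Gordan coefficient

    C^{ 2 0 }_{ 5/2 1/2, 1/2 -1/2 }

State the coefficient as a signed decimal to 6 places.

√[5·1!4!0!/6! · 3!2!0!1!2!2!] = √(8)
  +(−1)^0/∏(0,1,2,0,2,0)! = 1/4  (running 1/4)
⟨..|..⟩ = √(8)·(1/4) = +0.707107

+0.707107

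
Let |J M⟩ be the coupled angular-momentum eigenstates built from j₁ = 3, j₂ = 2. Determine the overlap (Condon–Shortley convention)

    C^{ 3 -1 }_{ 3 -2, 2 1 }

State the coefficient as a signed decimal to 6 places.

+√(1/4) ≈ +0.500000

triangle: 2!·4!·2!/9! = 96/362880
(j±m)!: 1!·5!·3!·1!·2!·4! = 34560
prefactor² = (2J+1)·Δ·N² = 64
  k=1: −1/(1!·1!·4!·2!·0!·0!) = -1/48
  k=2: +1/(2!·0!·3!·1!·1!·1!) = 1/12
Σ = 1/16  ⇒  CG² = 64·1/16² = 1/4
CG = +√(1/4) = +0.500000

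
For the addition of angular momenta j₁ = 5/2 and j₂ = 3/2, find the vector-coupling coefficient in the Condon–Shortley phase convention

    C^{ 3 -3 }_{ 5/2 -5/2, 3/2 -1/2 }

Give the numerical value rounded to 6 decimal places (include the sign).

triangle: 1!·4!·2!/8! = 48/40320
(j±m)!: 0!·5!·1!·2!·0!·6! = 172800
prefactor² = (2J+1)·Δ·N² = 1440
  k=1: −1/(1!·0!·4!·0!·0!·2!) = -1/48
Σ = -1/48  ⇒  CG² = 1440·(-1/48)² = 5/8
CG = −√(5/8) = -0.790569

-0.790569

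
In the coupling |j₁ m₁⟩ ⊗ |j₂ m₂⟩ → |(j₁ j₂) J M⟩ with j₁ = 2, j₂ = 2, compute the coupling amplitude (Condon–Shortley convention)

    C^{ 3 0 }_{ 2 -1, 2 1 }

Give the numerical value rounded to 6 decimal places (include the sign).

-0.632456  (= −√(2/5))

j₁+j₂−J=1  J+j₁−j₂=3  J−j₁+j₂=3  j₁+j₂+J+1=8
(j₁±m₁, j₂±m₂, J±M) = (1,3,3,1,3,3)
P² = 81/10
sum k=0..1:
  [0] +1/36 = 1/36
  [1] −1/4 = -1/4
S = -2/9
C² = P²·S² = 2/5 ; C = -0.632456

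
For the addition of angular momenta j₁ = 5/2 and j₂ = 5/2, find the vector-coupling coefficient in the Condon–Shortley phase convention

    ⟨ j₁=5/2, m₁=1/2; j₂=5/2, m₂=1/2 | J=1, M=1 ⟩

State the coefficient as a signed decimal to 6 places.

j₁+j₂−J=4  J+j₁−j₂=1  J−j₁+j₂=1  j₁+j₂+J+1=7
(j₁±m₁, j₂±m₂, J±M) = (3,2,3,2,2,0)
P² = 144/35
sum k=2..2:
  [2] +1/4 = 1/4
S = 1/4
C² = P²·S² = 9/35 ; C = +0.507093

+0.507093  (= +√(9/35))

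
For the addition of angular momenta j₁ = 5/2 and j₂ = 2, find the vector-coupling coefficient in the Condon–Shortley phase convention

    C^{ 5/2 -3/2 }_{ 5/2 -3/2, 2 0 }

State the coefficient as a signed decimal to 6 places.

triangle: 2!*3!*2!/8! = 24/40320
(j±m)!: 1!*4!*2!*2!*1!*4! = 2304
prefactor² = (2J+1)*Δ*N² = 288/35
  k=1: −1/(1!*1!*3!*1!*0!*1!) = -1/6
  k=2: +1/(2!*0!*2!*0!*1!*2!) = 1/8
Σ = -1/24  ⇒  CG² = 288/35*(-1/24)² = 1/70
CG = −√(1/70) = -0.119523

-0.119523  (= −√(1/70))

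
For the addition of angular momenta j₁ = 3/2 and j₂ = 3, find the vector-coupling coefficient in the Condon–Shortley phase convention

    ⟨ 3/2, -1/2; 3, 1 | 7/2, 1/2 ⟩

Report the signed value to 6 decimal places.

-0.534522  (= −√(2/7))

triangle: 1!*2!*5!/9! = 240/362880
(j±m)!: 1!*2!*4!*2!*4!*3! = 13824
prefactor² = (2J+1)*Δ*N² = 512/7
  k=0: +1/(0!*1!*2!*4!*0!*1!) = 1/48
  k=1: −1/(1!*0!*1!*3!*1!*2!) = -1/12
Σ = -1/16  ⇒  CG² = 512/7*(-1/16)² = 2/7
CG = −√(2/7) = -0.534522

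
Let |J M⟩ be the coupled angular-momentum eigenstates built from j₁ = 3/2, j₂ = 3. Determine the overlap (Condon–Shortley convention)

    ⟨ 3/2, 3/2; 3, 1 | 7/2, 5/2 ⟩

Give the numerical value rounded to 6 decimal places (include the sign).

+√(10/21) ≈ +0.690066

j₁+j₂−J=1  J+j₁−j₂=2  J−j₁+j₂=5  j₁+j₂+J+1=9
(j₁±m₁, j₂±m₂, J±M) = (3,0,4,2,6,1)
P² = 7680/7
sum k=0..0:
  [0] +1/48 = 1/48
S = 1/48
C² = P²·S² = 10/21 ; C = +0.690066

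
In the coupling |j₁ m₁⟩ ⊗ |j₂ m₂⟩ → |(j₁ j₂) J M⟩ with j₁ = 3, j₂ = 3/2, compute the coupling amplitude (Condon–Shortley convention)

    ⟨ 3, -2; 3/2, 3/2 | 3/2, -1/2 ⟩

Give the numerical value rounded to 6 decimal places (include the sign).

j₁+j₂−J=3  J+j₁−j₂=3  J−j₁+j₂=0  j₁+j₂+J+1=7
(j₁±m₁, j₂±m₂, J±M) = (1,5,3,0,1,2)
P² = 288/7
sum k=3..3:
  [3] −1/12 = -1/12
S = -1/12
C² = P²·S² = 2/7 ; C = -0.534522

−√(2/7) = -0.534522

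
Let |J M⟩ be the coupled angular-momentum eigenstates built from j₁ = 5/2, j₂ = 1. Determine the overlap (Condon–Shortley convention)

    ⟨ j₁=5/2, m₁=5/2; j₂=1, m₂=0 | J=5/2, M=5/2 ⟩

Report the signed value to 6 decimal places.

triangle: 1!*4!*1!/7! = 24/5040
(j±m)!: 5!*0!*1!*1!*5!*0! = 14400
prefactor² = (2J+1)*Δ*N² = 2880/7
  k=0: +1/(0!*1!*0!*1!*4!*0!) = 1/24
Σ = 1/24  ⇒  CG² = 2880/7*1/24² = 5/7
CG = +√(5/7) = +0.845154

+√(5/7) ≈ +0.845154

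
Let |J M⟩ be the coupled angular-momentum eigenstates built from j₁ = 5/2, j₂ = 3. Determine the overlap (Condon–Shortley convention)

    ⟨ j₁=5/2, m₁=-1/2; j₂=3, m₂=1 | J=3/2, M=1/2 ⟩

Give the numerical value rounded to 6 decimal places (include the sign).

-0.097590  (= −√(1/105))

triangle: 4!×1!×2!/8! = 48/40320
(j±m)!: 2!×3!×4!×2!×2!×1! = 1152
prefactor² = (2J+1)×Δ×N² = 192/35
  k=2: +1/(2!×2!×1!×2!×0!×0!) = 1/8
  k=3: −1/(3!×1!×0!×1!×1!×1!) = -1/6
Σ = -1/24  ⇒  CG² = 192/35×(-1/24)² = 1/105
CG = −√(1/105) = -0.097590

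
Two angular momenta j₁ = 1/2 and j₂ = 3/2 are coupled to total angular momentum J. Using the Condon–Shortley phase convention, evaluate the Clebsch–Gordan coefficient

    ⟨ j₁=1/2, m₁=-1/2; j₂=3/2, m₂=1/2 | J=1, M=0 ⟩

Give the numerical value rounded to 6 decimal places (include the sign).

√[3·1!0!2!/4! · 0!1!2!1!1!1!] = √(1/2)
  +(−1)^1/∏(1,0,0,1,0,1)! = -1  (running -1)
⟨..|..⟩ = √(1/2)·(-1) = -0.707107

−√(1/2) ≈ -0.707107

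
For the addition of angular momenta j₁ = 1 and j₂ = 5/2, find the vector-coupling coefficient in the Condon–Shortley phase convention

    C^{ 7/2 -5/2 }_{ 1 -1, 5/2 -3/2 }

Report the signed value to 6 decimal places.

+0.845154  (= +√(5/7))

√[8·0!2!5!/8! · 0!2!1!4!1!6!] = √(11520/7)
  +(−1)^0/∏(0,0,2,1,0,4)! = 1/48  (running 1/48)
⟨..|..⟩ = √(11520/7)·(1/48) = +0.845154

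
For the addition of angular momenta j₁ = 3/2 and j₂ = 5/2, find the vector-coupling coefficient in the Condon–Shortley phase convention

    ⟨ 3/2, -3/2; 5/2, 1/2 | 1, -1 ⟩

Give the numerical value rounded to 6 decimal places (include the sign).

√[3·3!0!2!/6! · 0!3!3!2!0!2!] = √(36/5)
  +(−1)^3/∏(3,0,0,0,0,2)! = -1/12  (running -1/12)
⟨..|..⟩ = √(36/5)·(-1/12) = -0.223607

−√(1/20) = -0.223607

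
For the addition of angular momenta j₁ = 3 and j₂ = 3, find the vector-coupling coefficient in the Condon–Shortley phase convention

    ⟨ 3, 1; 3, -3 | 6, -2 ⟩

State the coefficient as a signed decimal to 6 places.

+0.174078

j₁+j₂−J=0  J+j₁−j₂=6  J−j₁+j₂=6  j₁+j₂+J+1=13
(j₁±m₁, j₂±m₂, J±M) = (4,2,0,6,4,8)
P² = 398131200/11
sum k=0..0:
  [0] +1/34560 = 1/34560
S = 1/34560
C² = P²·S² = 1/33 ; C = +0.174078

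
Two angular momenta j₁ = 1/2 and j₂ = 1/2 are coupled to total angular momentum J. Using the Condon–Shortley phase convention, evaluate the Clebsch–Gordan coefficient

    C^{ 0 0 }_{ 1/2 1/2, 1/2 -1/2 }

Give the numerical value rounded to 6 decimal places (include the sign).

+0.707107

√[1·1!0!0!/2! · 1!0!0!1!0!0!] = √(1/2)
  +(−1)^0/∏(0,1,0,0,0,0)! = 1  (running 1)
⟨..|..⟩ = √(1/2)·(1) = +0.707107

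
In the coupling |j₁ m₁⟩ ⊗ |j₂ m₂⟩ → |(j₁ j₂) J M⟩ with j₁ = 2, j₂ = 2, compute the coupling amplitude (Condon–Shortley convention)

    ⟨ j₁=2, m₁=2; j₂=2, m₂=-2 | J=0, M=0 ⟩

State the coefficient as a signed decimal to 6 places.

+0.447214

√[1·4!0!0!/5! · 4!0!0!4!0!0!] = √(576/5)
  +(−1)^0/∏(0,4,0,0,0,0)! = 1/24  (running 1/24)
⟨..|..⟩ = √(576/5)·(1/24) = +0.447214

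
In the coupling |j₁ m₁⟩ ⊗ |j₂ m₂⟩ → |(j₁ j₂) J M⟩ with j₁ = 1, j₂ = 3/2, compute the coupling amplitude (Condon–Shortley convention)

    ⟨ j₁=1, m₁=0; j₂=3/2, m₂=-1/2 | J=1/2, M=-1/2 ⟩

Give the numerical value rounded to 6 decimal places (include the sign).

−√(1/3) = -0.577350

√[2·2!0!1!/4! · 1!1!1!2!0!1!] = √(1/3)
  +(−1)^1/∏(1,1,0,0,0,1)! = -1  (running -1)
⟨..|..⟩ = √(1/3)·(-1) = -0.577350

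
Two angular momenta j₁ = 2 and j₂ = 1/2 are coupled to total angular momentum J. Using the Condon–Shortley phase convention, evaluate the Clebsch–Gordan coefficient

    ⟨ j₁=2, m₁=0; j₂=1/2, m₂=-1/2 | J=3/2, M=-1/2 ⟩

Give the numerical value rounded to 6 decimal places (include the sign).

j₁+j₂−J=1  J+j₁−j₂=3  J−j₁+j₂=0  j₁+j₂+J+1=5
(j₁±m₁, j₂±m₂, J±M) = (2,2,0,1,1,2)
P² = 8/5
sum k=0..0:
  [0] +1/2 = 1/2
S = 1/2
C² = P²·S² = 2/5 ; C = +0.632456

+√(2/5) ≈ +0.632456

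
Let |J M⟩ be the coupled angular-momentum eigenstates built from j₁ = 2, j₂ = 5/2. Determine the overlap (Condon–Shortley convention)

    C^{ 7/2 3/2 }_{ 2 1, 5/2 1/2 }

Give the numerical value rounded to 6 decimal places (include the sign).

√[8·1!3!4!/9! · 3!1!3!2!5!2!] = √(384/7)
  +(−1)^0/∏(0,1,1,3,2,1)! = 1/12  (running 1/12)
  +(−1)^1/∏(1,0,0,2,3,2)! = -1/24  (running 1/24)
⟨..|..⟩ = √(384/7)·(1/24) = +0.308607

+0.308607  (= +√(2/21))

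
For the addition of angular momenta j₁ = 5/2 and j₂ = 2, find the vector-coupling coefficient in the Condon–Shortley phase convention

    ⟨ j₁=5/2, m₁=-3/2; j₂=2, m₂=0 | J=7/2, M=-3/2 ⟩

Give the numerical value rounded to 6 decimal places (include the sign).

triangle: 1!·4!·3!/9! = 144/362880
(j±m)!: 1!·4!·2!·2!·2!·5! = 23040
prefactor² = (2J+1)·Δ·N² = 512/7
  k=0: +1/(0!·1!·4!·2!·0!·1!) = 1/48
  k=1: −1/(1!·0!·3!·1!·1!·2!) = -1/12
Σ = -1/16  ⇒  CG² = 512/7·(-1/16)² = 2/7
CG = −√(2/7) = -0.534522

-0.534522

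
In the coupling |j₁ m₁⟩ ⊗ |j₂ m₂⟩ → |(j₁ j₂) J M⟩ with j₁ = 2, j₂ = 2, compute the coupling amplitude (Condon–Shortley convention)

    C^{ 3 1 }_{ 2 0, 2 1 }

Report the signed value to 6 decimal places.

-0.447214  (= −√(1/5))

√[7·1!3!3!/8! · 2!2!3!1!4!2!] = √(36/5)
  +(−1)^0/∏(0,1,2,3,1,0)! = 1/12  (running 1/12)
  +(−1)^1/∏(1,0,1,2,2,1)! = -1/4  (running -1/6)
⟨..|..⟩ = √(36/5)·(-1/6) = -0.447214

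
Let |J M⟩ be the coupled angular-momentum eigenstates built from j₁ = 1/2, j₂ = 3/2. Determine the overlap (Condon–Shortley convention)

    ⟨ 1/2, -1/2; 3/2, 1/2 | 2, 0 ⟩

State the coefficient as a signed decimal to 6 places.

+√(1/2) ≈ +0.707107

√[5·0!1!3!/5! · 0!1!2!1!2!2!] = √(2)
  +(−1)^0/∏(0,0,1,2,0,1)! = 1/2  (running 1/2)
⟨..|..⟩ = √(2)·(1/2) = +0.707107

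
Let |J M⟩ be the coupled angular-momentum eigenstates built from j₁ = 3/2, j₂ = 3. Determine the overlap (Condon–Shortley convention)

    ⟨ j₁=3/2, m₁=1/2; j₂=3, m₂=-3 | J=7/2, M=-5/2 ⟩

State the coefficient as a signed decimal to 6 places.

+0.617213

√[8·1!2!5!/9! · 2!1!0!6!1!6!] = √(38400/7)
  +(−1)^0/∏(0,1,1,0,1,5)! = 1/120  (running 1/120)
⟨..|..⟩ = √(38400/7)·(1/120) = +0.617213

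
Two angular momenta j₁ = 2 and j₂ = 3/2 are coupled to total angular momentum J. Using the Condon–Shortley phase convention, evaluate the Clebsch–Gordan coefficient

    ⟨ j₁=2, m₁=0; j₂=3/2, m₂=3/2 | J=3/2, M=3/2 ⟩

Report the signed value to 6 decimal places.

√[4·2!2!1!/6! · 2!2!3!0!3!0!] = √(16/5)
  +(−1)^2/∏(2,0,0,1,2,0)! = 1/4  (running 1/4)
⟨..|..⟩ = √(16/5)·(1/4) = +0.447214

+√(1/5) = +0.447214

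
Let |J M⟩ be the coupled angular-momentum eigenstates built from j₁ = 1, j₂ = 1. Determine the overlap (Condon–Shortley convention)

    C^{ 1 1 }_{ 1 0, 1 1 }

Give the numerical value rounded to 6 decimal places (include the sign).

triangle: 1!×1!×1!/4! = 1/24
(j±m)!: 1!×1!×2!×0!×2!×0! = 4
prefactor² = (2J+1)×Δ×N² = 1/2
  k=1: −1/(1!×0!×0!×1!×1!×0!) = -1
Σ = -1  ⇒  CG² = 1/2×(-1)² = 1/2
CG = −√(1/2) = -0.707107

-0.707107  (= −√(1/2))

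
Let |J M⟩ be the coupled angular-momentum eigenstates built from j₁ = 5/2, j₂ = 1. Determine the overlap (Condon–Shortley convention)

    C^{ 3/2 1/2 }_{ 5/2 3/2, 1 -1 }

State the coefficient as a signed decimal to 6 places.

triangle: 2!*3!*0!/6! = 12/720
(j±m)!: 4!*1!*0!*2!*2!*1! = 96
prefactor² = (2J+1)*Δ*N² = 32/5
  k=0: +1/(0!*2!*1!*0!*2!*0!) = 1/4
Σ = 1/4  ⇒  CG² = 32/5*1/4² = 2/5
CG = +√(2/5) = +0.632456

+√(2/5) = +0.632456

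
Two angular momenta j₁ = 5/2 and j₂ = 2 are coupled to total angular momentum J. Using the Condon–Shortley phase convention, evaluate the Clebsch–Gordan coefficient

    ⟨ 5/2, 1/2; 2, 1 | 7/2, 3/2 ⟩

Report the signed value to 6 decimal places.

√[8·1!4!3!/9! · 3!2!3!1!5!2!] = √(384/7)
  +(−1)^0/∏(0,1,2,3,2,0)! = 1/24  (running 1/24)
  +(−1)^1/∏(1,0,1,2,3,1)! = -1/12  (running -1/24)
⟨..|..⟩ = √(384/7)·(-1/24) = -0.308607

-0.308607  (= −√(2/21))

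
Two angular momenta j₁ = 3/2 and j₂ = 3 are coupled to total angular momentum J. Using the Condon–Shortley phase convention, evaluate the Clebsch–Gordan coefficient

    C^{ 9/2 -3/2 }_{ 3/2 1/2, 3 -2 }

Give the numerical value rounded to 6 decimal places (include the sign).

+0.462910

√[10·0!3!6!/10! · 2!1!1!5!3!6!] = √(86400/7)
  +(−1)^0/∏(0,0,1,1,2,5)! = 1/240  (running 1/240)
⟨..|..⟩ = √(86400/7)·(1/240) = +0.462910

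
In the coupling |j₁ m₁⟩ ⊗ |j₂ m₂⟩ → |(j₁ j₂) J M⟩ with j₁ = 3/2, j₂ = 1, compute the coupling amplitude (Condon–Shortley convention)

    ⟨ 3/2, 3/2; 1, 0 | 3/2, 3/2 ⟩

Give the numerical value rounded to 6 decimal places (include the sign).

+0.774597  (= +√(3/5))

triangle: 1!×2!×1!/5! = 2/120
(j±m)!: 3!×0!×1!×1!×3!×0! = 36
prefactor² = (2J+1)×Δ×N² = 12/5
  k=0: +1/(0!×1!×0!×1!×2!×0!) = 1/2
Σ = 1/2  ⇒  CG² = 12/5×1/2² = 3/5
CG = +√(3/5) = +0.774597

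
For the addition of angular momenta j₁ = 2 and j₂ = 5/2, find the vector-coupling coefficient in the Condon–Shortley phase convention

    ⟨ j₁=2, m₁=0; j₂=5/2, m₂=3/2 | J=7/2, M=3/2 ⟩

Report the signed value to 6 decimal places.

−√(2/7) = -0.534522

triangle: 1!·3!·4!/9! = 144/362880
(j±m)!: 2!·2!·4!·1!·5!·2! = 23040
prefactor² = (2J+1)·Δ·N² = 512/7
  k=0: +1/(0!·1!·2!·4!·1!·0!) = 1/48
  k=1: −1/(1!·0!·1!·3!·2!·1!) = -1/12
Σ = -1/16  ⇒  CG² = 512/7·(-1/16)² = 2/7
CG = −√(2/7) = -0.534522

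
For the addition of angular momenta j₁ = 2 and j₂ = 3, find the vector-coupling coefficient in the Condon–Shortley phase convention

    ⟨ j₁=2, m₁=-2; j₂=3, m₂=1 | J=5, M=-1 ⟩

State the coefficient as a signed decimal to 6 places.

+√(1/14) = +0.267261

triangle: 0!*4!*6!/11! = 17280/39916800
(j±m)!: 0!*4!*4!*2!*4!*6! = 19906560
prefactor² = (2J+1)*Δ*N² = 663552/7
  k=0: +1/(0!*0!*4!*4!*0!*2!) = 1/1152
Σ = 1/1152  ⇒  CG² = 663552/7*1/1152² = 1/14
CG = +√(1/14) = +0.267261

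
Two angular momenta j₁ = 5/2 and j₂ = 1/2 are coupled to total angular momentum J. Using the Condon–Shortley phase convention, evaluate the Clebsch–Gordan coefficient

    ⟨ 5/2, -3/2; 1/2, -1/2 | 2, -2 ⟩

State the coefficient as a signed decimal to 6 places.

+0.408248

√[5·1!4!0!/6! · 1!4!0!1!0!4!] = √(96)
  +(−1)^0/∏(0,1,4,0,0,0)! = 1/24  (running 1/24)
⟨..|..⟩ = √(96)·(1/24) = +0.408248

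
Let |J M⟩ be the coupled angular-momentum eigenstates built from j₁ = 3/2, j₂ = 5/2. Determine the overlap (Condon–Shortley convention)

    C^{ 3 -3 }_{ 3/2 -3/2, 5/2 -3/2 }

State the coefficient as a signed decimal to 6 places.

−√(3/8) ≈ -0.612372

triangle: 1!·2!·4!/8! = 48/40320
(j±m)!: 0!·3!·1!·4!·0!·6! = 103680
prefactor² = (2J+1)·Δ·N² = 864
  k=1: −1/(1!·0!·2!·0!·0!·4!) = -1/48
Σ = -1/48  ⇒  CG² = 864·(-1/48)² = 3/8
CG = −√(3/8) = -0.612372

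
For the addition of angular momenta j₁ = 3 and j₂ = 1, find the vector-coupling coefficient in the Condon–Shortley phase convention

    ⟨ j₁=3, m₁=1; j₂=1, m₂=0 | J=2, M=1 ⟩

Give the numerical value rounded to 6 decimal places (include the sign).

-0.617213  (= −√(8/21))

j₁+j₂−J=2  J+j₁−j₂=4  J−j₁+j₂=0  j₁+j₂+J+1=7
(j₁±m₁, j₂±m₂, J±M) = (4,2,1,1,3,1)
P² = 96/7
sum k=1..1:
  [1] −1/6 = -1/6
S = -1/6
C² = P²·S² = 8/21 ; C = -0.617213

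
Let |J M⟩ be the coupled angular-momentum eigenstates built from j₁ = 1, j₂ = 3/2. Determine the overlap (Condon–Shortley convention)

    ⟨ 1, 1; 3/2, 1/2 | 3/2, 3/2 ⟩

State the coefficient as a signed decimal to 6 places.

triangle: 1!×1!×2!/5! = 2/120
(j±m)!: 2!×0!×2!×1!×3!×0! = 24
prefactor² = (2J+1)×Δ×N² = 8/5
  k=0: +1/(0!×1!×0!×2!×1!×0!) = 1/2
Σ = 1/2  ⇒  CG² = 8/5×1/2² = 2/5
CG = +√(2/5) = +0.632456

+0.632456  (= +√(2/5))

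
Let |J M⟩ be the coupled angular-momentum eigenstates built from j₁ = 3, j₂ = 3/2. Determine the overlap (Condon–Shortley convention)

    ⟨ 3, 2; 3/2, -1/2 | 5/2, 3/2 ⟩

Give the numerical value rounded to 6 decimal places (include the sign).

+0.267261  (= +√(1/14))

triangle: 2!×4!×1!/8! = 48/40320
(j±m)!: 5!×1!×1!×2!×4!×1! = 5760
prefactor² = (2J+1)×Δ×N² = 288/7
  k=0: +1/(0!×2!×1!×1!×3!×0!) = 1/12
  k=1: −1/(1!×1!×0!×0!×4!×1!) = -1/24
Σ = 1/24  ⇒  CG² = 288/7×1/24² = 1/14
CG = +√(1/14) = +0.267261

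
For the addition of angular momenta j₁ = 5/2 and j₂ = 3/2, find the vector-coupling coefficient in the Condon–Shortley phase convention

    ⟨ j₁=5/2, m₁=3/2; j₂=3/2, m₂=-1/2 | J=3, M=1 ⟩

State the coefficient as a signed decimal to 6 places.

triangle: 1!×4!×2!/8! = 48/40320
(j±m)!: 4!×1!×1!×2!×4!×2! = 2304
prefactor² = (2J+1)×Δ×N² = 96/5
  k=0: +1/(0!×1!×1!×1!×3!×1!) = 1/6
  k=1: −1/(1!×0!×0!×0!×4!×2!) = -1/48
Σ = 7/48  ⇒  CG² = 96/5×7/48² = 49/120
CG = +√(49/120) = +0.639010

+√(49/120) = +0.639010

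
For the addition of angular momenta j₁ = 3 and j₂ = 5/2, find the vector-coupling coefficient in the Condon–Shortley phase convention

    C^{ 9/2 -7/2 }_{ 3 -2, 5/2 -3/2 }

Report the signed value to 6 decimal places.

-0.100504

j₁+j₂−J=1  J+j₁−j₂=5  J−j₁+j₂=4  j₁+j₂+J+1=11
(j₁±m₁, j₂±m₂, J±M) = (1,5,1,4,1,8)
P² = 921600/11
sum k=0..1:
  [0] +1/720 = 1/720
  [1] −1/576 = -1/576
S = -1/2880
C² = P²·S² = 1/99 ; C = -0.100504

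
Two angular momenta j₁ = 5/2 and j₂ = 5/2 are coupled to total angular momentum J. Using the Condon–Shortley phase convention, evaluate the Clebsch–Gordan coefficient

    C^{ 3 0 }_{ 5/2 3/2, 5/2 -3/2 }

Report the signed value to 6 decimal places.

+√(49/180) = +0.521749

j₁+j₂−J=2  J+j₁−j₂=3  J−j₁+j₂=3  j₁+j₂+J+1=9
(j₁±m₁, j₂±m₂, J±M) = (4,1,1,4,3,3)
P² = 144/5
sum k=0..1:
  [0] +1/8 = 1/8
  [1] −1/36 = -1/36
S = 7/72
C² = P²·S² = 49/180 ; C = +0.521749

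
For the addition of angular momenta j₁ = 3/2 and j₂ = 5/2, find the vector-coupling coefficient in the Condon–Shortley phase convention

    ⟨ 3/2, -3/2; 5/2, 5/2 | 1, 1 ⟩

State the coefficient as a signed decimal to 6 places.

-0.707107

√[3·3!0!2!/6! · 0!3!5!0!2!0!] = √(72)
  +(−1)^3/∏(3,0,0,2,0,0)! = -1/12  (running -1/12)
⟨..|..⟩ = √(72)·(-1/12) = -0.707107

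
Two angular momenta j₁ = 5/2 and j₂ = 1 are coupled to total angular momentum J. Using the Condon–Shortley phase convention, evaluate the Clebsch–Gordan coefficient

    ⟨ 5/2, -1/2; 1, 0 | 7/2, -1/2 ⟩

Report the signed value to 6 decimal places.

j₁+j₂−J=0  J+j₁−j₂=5  J−j₁+j₂=2  j₁+j₂+J+1=8
(j₁±m₁, j₂±m₂, J±M) = (2,3,1,1,3,4)
P² = 576/7
sum k=0..0:
  [0] +1/12 = 1/12
S = 1/12
C² = P²·S² = 4/7 ; C = +0.755929

+0.755929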